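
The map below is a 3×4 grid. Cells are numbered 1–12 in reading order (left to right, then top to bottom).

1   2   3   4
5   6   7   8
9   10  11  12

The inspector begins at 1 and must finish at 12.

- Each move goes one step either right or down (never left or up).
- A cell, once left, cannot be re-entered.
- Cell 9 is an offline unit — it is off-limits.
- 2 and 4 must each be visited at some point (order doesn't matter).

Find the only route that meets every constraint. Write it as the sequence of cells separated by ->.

1 -> 2 -> 3 -> 4 -> 8 -> 12

Moves only go right or down, so the column and row indices never decrease.
Route from 1: 3× right (reaching 4), 2× down (reaching 12) — 5 moves in all.
Check: all required cells visited.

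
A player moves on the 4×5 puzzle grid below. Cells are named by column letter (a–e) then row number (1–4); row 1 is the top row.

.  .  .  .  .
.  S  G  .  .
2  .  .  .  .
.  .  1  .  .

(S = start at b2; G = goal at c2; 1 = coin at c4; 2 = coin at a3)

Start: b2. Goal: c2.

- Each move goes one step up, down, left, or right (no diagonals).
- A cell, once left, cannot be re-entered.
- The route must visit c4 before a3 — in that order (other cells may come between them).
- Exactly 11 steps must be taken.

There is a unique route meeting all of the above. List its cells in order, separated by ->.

The waypoints must appear in the order c4, a3, with no cell reused.
Route from b2: down 1 to b3, right 1 to c3, down 1 to c4, left 2 to a4, up 3 to a1, right 2 to c1, down 1 to c2 — 11 moves in all.
Check: order respected (1 at step 3, 2 at step 6); 11 moves as required.

b2 -> b3 -> c3 -> c4 -> b4 -> a4 -> a3 -> a2 -> a1 -> b1 -> c1 -> c2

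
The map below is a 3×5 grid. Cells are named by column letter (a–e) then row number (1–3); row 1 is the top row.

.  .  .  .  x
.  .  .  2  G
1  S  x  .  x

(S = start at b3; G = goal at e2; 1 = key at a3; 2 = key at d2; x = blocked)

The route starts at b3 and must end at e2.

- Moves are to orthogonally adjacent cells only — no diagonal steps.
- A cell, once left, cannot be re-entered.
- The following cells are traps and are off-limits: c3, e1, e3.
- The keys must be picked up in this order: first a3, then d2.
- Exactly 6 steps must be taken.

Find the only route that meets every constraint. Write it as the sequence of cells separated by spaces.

b3 a3 a2 b2 c2 d2 e2

The waypoints must appear in the order a3, d2, with no cell reused.
Route from b3: left to a3, up to a2, 4× right (reaching e2) — 6 moves in all.
Check: order respected (1 at step 1, 2 at step 5); 6 moves as required.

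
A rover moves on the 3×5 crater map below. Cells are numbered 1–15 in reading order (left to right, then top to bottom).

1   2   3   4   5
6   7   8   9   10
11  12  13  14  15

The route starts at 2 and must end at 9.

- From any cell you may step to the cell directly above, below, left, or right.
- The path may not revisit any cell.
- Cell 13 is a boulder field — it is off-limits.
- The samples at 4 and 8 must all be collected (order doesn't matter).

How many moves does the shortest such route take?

Any route passes through 4 and 8 in some order between 2 and 9. Summing Manhattan distances along each leg and taking the cheapest ordering (2 → 4 → 8 → 9) gives a lower bound of 2 + 2 + 1 = 5 moves.
A route of 5 moves achieves this: 2 → 7 → 8 → 3 → 4 → 9.
Since 5 matches the lower bound, it is optimal.

5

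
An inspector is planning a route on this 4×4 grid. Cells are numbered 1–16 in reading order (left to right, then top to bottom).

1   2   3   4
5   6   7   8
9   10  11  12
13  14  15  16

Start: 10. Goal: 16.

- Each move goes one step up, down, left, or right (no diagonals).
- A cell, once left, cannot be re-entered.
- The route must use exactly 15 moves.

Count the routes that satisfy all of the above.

8

Need simple routes of exactly 15 moves from 10 to 16 (Manhattan distance 3, so 6 moves are spent on a detour and 6 undoing it).
Enumerating: 10 6 2 1 5 9 13 14 15 11 7 3 4 8 12 16 | 10 6 7 11 15 14 13 9 5 1 2 3 4 8 12 16 | 10 6 7 11 12 8 4 3 2 1 5 9 13 14 15 16 | 10 6 7 8 4 3 2 1 5 9 13 14 15 11 12 16 | 10 14 13 9 5 1 2 6 7 3 4 8 12 11 15 16 | 10 9 13 14 15 11 7 6 5 1 2 3 4 8 12 16 | 10 11 15 14 13 9 5 1 2 6 7 3 4 8 12 16 | 10 11 12 8 4 3 7 6 2 1 5 9 13 14 15 16.
That gives 8 routes.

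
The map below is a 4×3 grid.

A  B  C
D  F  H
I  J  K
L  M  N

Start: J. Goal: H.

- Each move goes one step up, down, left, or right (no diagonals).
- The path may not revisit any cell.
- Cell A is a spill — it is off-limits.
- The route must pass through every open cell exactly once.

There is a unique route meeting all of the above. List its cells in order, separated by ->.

J -> K -> N -> M -> L -> I -> D -> F -> B -> C -> H

Need to visit all 11 open cells exactly once, starting at J and ending at H.
Route from J: right to K, down to N, 2× left (reaching L), 2× up (reaching D), right to F, up to B, right to C, down to H — 10 moves in all.
Check: all 11 open cells covered.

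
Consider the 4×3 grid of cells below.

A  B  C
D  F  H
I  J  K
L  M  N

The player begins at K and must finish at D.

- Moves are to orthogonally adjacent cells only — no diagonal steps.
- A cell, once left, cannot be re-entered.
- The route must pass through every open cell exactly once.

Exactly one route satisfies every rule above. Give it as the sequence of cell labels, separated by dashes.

K - N - M - L - I - J - F - H - C - B - A - D

Need to visit all 12 open cells exactly once, starting at K and ending at D.
Cell C has only two open neighbours (H and B), so the path must pass straight through it: one of those is the cell it's entered from and the other is where it exits.
Route from K: down 1 to N, left 2 to L, up 1 to I, right 1 to J, up 1 to F, right 1 to H, up 1 to C, left 2 to A, down 1 to D — 11 moves in all.
Check: all 12 open cells covered.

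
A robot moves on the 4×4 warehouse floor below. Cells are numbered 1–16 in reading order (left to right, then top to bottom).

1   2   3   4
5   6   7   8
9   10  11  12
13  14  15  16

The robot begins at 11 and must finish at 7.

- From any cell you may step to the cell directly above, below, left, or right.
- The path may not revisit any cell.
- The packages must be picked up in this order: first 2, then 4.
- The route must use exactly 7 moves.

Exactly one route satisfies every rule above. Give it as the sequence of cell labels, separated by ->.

The waypoints must appear in the order 2, 4, with no cell reused.
Route from 11: left to 10, 2× up (reaching 2), 2× right (reaching 4), down to 8, left to 7 — 7 moves in all.
Check: order respected (2 at step 3, 4 at step 5); 7 moves as required.

11 -> 10 -> 6 -> 2 -> 3 -> 4 -> 8 -> 7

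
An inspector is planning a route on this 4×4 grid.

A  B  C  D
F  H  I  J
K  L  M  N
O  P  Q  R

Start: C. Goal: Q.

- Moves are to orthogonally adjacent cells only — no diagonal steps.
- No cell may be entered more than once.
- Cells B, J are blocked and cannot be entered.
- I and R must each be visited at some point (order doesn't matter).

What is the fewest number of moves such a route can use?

5

Any route passes through I and R in some order between C and Q. Summing Manhattan distances along each leg and taking the cheapest ordering (C → I → R → Q) gives a lower bound of 1 + 3 + 1 = 5 moves.
A route of 5 moves achieves this: C → I → M → N → R → Q.
Since 5 matches the lower bound, it is optimal.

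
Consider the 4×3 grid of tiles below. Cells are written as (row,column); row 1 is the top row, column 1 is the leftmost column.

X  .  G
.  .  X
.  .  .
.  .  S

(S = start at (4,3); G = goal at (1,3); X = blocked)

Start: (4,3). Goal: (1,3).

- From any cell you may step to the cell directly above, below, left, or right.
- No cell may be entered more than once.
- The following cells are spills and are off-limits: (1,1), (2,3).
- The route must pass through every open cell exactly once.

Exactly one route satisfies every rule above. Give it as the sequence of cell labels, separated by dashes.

Need to visit all 10 open cells exactly once, starting at (4,3) and ending at (1,3).
Route from (4,3): up 1 to (3,3), left 1 to (3,2), down 1 to (4,2), left 1 to (4,1), up 2 to (2,1), right 1 to (2,2), up 1 to (1,2), right 1 to (1,3) — 9 moves in all.
Check: all 10 open cells covered.

(4,3) - (3,3) - (3,2) - (4,2) - (4,1) - (3,1) - (2,1) - (2,2) - (1,2) - (1,3)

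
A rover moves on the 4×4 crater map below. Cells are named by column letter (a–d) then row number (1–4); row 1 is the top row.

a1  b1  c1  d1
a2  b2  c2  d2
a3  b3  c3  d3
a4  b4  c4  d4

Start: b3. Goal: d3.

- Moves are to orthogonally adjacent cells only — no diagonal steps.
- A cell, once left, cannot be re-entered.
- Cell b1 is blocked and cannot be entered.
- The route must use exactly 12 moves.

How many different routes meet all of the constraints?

Need simple routes of exactly 12 moves from b3 to d3 (Manhattan distance 2, so 5 moves are spent on a detour and 5 undoing it).
Enumerating: b3 b2 a2 a3 a4 b4 c4 c3 c2 c1 d1 d2 d3 | b3 c3 c4 b4 a4 a3 a2 b2 c2 c1 d1 d2 d3.
That gives 2 routes.

2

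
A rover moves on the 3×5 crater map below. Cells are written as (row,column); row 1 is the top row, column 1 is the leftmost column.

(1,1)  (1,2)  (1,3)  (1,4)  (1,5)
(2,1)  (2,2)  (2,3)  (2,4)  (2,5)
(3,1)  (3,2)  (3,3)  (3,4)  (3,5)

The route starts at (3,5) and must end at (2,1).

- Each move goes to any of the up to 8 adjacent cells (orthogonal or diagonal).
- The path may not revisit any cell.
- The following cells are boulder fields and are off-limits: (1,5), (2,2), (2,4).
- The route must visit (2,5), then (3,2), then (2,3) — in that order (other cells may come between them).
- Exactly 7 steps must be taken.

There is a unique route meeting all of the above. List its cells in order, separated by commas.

(3,5), (2,5), (3,4), (3,3), (3,2), (2,3), (1,2), (2,1)

The waypoints must appear in the order (2,5), (3,2), (2,3), with no cell reused.
Route from (3,5): up 1 to (2,5), down-left 1 to (3,4), left 2 to (3,2), up-right 1 to (2,3), up-left 1 to (1,2), down-left 1 to (2,1) — 7 moves in all.
Check: order respected ((2,5) at step 1, (3,2) at step 4, (2,3) at step 5); 7 moves as required.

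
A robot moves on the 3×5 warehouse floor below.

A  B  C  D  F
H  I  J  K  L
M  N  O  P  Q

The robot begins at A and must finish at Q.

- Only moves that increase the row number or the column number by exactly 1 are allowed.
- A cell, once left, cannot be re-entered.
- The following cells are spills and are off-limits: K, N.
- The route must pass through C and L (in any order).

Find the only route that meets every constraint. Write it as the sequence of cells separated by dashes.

A - B - C - D - F - L - Q

Moves only go right or down, so the column and row indices never decrease.
Route from A: right 4 to F, down 2 to Q — 6 moves in all.
Check: all required cells visited.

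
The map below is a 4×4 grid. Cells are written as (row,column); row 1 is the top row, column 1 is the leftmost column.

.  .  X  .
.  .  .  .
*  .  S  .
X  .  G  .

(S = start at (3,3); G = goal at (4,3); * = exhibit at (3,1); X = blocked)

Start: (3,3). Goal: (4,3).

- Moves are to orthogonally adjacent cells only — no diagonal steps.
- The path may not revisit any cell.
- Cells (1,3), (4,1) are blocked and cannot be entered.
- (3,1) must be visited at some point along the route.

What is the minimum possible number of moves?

7

Any route passes through (3,1) somewhere between (3,3) and (4,3). Summing Manhattan distances along the two legs ((3,3) → (3,1) → (4,3)) gives a lower bound of 2 + 3 = 5 moves.
The shortest route satisfying every rule uses 7 moves: (3,3) → (2,3) → (2,2) → (2,1) → (3,1) → (3,2) → (4,2) → (4,3).
The bound of 5 isn't tight here; checking systematically, no route of length 5 through 6 satisfies every constraint, so 7 is the minimum.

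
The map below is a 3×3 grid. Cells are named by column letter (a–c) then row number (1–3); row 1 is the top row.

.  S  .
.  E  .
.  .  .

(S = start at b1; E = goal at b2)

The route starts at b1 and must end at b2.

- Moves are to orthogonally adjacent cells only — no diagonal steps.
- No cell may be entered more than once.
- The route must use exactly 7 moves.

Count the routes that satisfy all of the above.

2

Need simple routes of exactly 7 moves from b1 to b2 (Manhattan distance 1, so 3 moves are spent on a detour and 3 undoing it).
Enumerating: b1 a1 a2 a3 b3 c3 c2 b2 | b1 c1 c2 c3 b3 a3 a2 b2.
That gives 2 routes.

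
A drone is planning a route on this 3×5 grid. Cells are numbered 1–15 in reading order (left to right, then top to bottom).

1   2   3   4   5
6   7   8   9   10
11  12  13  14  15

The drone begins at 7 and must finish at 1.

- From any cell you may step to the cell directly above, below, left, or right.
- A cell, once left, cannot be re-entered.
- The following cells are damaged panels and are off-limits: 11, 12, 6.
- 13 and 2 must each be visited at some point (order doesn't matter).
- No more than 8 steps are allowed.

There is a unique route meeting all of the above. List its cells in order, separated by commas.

The 8-move cap with required stops at 13, 2 leaves no slack for detours.
Route from 7: right to 8, down to 13, right to 14, 2× up (reaching 4), 3× left (reaching 1) — 8 moves in all.
Check: all required cells visited; 8 ≤ 8 moves.

7, 8, 13, 14, 9, 4, 3, 2, 1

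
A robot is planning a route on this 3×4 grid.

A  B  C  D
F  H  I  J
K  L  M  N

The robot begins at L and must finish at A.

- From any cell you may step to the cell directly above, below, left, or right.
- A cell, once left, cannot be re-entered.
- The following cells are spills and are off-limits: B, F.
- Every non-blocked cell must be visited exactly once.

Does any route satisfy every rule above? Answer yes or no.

no

Cell K has only one open neighbour but is neither the start nor the goal, so a Hamiltonian route would have to both enter and leave it through the same neighbour — impossible without revisiting.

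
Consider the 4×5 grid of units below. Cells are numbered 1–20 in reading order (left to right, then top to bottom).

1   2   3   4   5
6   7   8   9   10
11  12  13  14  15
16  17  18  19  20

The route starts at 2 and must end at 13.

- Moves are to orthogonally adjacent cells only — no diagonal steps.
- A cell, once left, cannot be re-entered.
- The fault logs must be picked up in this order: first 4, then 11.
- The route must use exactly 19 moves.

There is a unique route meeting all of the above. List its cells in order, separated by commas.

The waypoints must appear in the order 4, 11, with no cell reused.
Route from 2: left to 1, down to 6, 2× right (reaching 8), up to 3, 2× right (reaching 5), down to 10, left to 9, down to 14, right to 15, down to 20, 4× left (reaching 16), up to 11, 2× right (reaching 13) — 19 moves in all.
Check: order respected (4 at step 6, 11 at step 17); 19 moves as required.

2, 1, 6, 7, 8, 3, 4, 5, 10, 9, 14, 15, 20, 19, 18, 17, 16, 11, 12, 13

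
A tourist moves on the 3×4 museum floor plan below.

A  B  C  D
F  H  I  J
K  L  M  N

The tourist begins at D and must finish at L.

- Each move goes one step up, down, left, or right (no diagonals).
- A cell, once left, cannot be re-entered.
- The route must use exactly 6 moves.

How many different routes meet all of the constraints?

Need simple routes of exactly 6 moves from D to L (Manhattan distance 4, so 1 moves are spent on a detour and 1 undoing it).
Branch systematically from the start, pruning whenever the remaining move budget drops below the Manhattan distance to L or differs from it in parity. Grouping the completions by first move — via J: 3; via C: 6 — and summing: 3 + 6 = 9.
That gives 9 routes.

9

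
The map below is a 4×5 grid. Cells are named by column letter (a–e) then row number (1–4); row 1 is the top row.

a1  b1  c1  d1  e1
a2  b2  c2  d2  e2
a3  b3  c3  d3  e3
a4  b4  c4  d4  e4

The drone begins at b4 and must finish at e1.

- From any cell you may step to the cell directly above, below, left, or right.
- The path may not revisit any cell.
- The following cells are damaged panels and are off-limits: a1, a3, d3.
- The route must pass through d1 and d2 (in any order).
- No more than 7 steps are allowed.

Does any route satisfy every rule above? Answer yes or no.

One route that works: b4 → b3 → b2 → c2 → d2 → d1 → e1.

yes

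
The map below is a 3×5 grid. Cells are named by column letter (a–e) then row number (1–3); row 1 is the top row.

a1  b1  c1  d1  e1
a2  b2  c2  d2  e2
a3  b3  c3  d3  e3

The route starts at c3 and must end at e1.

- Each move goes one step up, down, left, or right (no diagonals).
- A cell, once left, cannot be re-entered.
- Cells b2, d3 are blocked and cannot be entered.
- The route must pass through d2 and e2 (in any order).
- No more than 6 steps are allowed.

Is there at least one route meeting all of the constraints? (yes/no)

One route that works: c3 → c2 → d2 → e2 → e1.

yes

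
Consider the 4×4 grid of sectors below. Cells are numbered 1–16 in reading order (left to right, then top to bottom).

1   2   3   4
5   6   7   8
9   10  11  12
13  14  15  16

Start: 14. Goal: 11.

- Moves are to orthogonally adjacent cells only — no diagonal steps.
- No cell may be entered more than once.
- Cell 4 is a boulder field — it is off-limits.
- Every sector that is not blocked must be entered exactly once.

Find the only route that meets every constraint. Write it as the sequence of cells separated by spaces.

14 13 9 10 6 5 1 2 3 7 8 12 16 15 11

Need to visit all 15 open cells exactly once, starting at 14 and ending at 11.
Route from 14: left to 13, up to 9, right to 10, up to 6, left to 5, up to 1, 2× right (reaching 3), down to 7, right to 8, 2× down (reaching 16), left to 15, up to 11 — 14 moves in all.
Check: all 15 open cells covered.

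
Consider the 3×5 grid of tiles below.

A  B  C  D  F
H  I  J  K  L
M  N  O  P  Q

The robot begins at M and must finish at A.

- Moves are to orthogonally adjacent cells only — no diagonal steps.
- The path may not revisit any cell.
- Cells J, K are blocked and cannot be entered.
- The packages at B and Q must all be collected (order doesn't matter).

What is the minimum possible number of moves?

10

Any route passes through B and Q in some order between M and A. Summing Manhattan distances along each leg and taking the cheapest ordering (M → Q → B → A) gives a lower bound of 4 + 5 + 1 = 10 moves.
A route of 10 moves achieves this: M → N → O → P → Q → L → F → D → C → B → A.
Since 10 matches the lower bound, it is optimal.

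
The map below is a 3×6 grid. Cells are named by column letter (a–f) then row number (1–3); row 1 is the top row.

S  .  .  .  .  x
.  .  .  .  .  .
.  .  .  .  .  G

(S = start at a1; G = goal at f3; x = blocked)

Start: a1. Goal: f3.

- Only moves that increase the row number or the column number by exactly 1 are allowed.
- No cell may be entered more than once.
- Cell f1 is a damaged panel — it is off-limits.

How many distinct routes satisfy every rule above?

20

A right/down-only route from a1 to f3 makes exactly 2 down-moves and 5 right-moves in some order.
With no other constraints that would be C(7,2) = 21 routes.
Subtract routes through each blocked cell (inclusion–exclusion for overlaps): − through f1: 1 → 20.
That gives 20 routes.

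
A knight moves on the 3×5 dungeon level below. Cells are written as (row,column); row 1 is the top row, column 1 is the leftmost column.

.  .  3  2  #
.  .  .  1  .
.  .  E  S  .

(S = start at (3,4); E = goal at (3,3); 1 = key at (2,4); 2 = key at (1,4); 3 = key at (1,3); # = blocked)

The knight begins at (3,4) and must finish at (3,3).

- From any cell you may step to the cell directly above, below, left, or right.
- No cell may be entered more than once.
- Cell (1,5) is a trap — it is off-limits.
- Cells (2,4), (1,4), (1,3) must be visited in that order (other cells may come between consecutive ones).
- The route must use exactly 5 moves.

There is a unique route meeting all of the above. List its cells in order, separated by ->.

The waypoints must appear in the order (2,4), (1,4), (1,3), with no cell reused.
Route from (3,4): up 2 to (1,4), left 1 to (1,3), down 2 to (3,3) — 5 moves in all.
Check: order respected (1 at step 1, 2 at step 2, 3 at step 3); 5 moves as required.

(3,4) -> (2,4) -> (1,4) -> (1,3) -> (2,3) -> (3,3)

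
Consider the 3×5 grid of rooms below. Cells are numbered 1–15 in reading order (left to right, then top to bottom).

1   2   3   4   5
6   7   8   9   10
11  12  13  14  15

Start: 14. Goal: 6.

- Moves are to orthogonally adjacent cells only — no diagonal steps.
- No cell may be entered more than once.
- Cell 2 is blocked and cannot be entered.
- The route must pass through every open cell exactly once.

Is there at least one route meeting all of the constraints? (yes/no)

no

Cell 1 has only one open neighbour but is neither the start nor the goal, so a Hamiltonian route would have to both enter and leave it through the same neighbour — impossible without revisiting.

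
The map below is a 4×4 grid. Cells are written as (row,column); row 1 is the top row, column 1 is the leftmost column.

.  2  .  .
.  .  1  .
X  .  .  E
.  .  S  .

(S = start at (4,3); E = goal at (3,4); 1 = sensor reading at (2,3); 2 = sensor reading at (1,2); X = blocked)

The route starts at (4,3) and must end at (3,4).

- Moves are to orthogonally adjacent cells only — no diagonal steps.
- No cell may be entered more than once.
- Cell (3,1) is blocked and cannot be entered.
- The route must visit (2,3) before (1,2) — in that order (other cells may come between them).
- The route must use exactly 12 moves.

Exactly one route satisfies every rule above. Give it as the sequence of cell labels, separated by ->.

(4,3) -> (4,2) -> (3,2) -> (3,3) -> (2,3) -> (2,2) -> (2,1) -> (1,1) -> (1,2) -> (1,3) -> (1,4) -> (2,4) -> (3,4)

The waypoints must appear in the order (2,3), (1,2), with no cell reused.
Route from (4,3): left to (4,2), up to (3,2), right to (3,3), up to (2,3), 2× left (reaching (2,1)), up to (1,1), 3× right (reaching (1,4)), 2× down (reaching (3,4)) — 12 moves in all.
Check: order respected (1 at step 4, 2 at step 8); 12 moves as required.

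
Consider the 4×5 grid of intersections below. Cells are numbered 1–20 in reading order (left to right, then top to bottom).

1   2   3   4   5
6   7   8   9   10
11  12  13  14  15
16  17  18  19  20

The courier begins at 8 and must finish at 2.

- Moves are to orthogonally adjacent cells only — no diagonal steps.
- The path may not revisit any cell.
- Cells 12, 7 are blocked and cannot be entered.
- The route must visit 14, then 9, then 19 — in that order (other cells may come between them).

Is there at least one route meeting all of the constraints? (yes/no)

One route that works: 8 → 13 → 14 → 9 → 10 → 15 → 20 → 19 → 18 → 17 → 16 → 11 → 6 → 1 → 2.

yes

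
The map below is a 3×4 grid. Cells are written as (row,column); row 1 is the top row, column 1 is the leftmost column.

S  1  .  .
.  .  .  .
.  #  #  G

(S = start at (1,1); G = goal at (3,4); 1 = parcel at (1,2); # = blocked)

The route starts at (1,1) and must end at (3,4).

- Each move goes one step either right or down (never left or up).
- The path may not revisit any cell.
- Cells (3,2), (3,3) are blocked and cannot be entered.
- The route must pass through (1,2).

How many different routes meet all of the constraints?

A right/down-only route from (1,1) to (3,4) makes exactly 2 down-moves and 3 right-moves in some order.
With no other constraints that would be C(5,2) = 10 routes.
Split at (1,2) and multiply the segment counts (each segment already excludes blocked cells): (1,1)→(1,2): 1; (1,2)→(3,4): 3; product = 3.
That gives 3 routes.

3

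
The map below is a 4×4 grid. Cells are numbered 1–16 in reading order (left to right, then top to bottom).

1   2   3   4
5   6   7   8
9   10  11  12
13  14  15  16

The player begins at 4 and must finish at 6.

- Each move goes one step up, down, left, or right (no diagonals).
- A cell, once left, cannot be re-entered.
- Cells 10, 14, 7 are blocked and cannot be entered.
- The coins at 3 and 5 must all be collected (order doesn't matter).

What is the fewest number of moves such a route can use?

5

Any route passes through 3 and 5 in some order between 4 and 6. Summing Manhattan distances along each leg and taking the cheapest ordering (4 → 3 → 5 → 6) gives a lower bound of 1 + 3 + 1 = 5 moves.
A route of 5 moves achieves this: 4 → 3 → 2 → 1 → 5 → 6.
Since 5 matches the lower bound, it is optimal.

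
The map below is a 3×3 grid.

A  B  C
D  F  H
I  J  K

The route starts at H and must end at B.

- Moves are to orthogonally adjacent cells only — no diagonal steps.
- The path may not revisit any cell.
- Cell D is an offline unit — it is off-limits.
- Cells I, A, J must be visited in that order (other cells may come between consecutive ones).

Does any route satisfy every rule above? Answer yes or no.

I must be visited but has only one open neighbour (J), and it is neither the start nor the goal — the route would have to enter and leave through J, re-entering it.

no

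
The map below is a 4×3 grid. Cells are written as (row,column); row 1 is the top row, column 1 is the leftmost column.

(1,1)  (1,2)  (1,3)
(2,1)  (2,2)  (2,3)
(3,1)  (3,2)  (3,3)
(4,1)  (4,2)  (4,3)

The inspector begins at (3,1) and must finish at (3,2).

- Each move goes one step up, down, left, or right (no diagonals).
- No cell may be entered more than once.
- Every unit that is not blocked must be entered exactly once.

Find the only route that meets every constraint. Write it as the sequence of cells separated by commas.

Need to visit all 12 open cells exactly once, starting at (3,1) and ending at (3,2).
Cell (1,3) has only two open neighbours ((2,3) and (1,2)), so the path must pass straight through it: one of those is the cell it's entered from and the other is where it exits.
Route from (3,1): down to (4,1), 2× right (reaching (4,3)), 3× up (reaching (1,3)), 2× left (reaching (1,1)), down to (2,1), right to (2,2), down to (3,2) — 11 moves in all.
Check: all 12 open cells covered.

(3,1), (4,1), (4,2), (4,3), (3,3), (2,3), (1,3), (1,2), (1,1), (2,1), (2,2), (3,2)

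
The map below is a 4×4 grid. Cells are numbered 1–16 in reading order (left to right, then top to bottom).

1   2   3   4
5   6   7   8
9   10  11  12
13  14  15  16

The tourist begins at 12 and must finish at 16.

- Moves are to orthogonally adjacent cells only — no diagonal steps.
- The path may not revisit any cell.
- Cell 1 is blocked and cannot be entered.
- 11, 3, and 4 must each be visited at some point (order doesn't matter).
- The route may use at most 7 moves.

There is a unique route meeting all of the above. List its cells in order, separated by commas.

Any route must reach 11, 3, and 4 and still end at 16 within 7 moves, so the order of the required stops is forced.
Route from 12: 2× up (reaching 4), left to 3, 3× down (reaching 15), right to 16 — 7 moves in all.
Check: all required cells visited; 7 ≤ 7 moves.

12, 8, 4, 3, 7, 11, 15, 16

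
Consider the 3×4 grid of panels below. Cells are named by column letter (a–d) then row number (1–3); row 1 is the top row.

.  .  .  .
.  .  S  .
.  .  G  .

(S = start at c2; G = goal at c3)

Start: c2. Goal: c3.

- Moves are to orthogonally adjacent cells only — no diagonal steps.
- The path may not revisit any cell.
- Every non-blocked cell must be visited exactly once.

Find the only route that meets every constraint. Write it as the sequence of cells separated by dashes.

c2 - b2 - b3 - a3 - a2 - a1 - b1 - c1 - d1 - d2 - d3 - c3

Need to visit all 12 open cells exactly once, starting at c2 and ending at c3.
Cell d3 has only two open neighbours (d2 and c3), so the path must pass straight through it: one of those is the cell it's entered from and the other is where it exits.
Route from c2: left 1 to b2, down 1 to b3, left 1 to a3, up 2 to a1, right 3 to d1, down 2 to d3, left 1 to c3 — 11 moves in all.
Check: all 12 open cells covered.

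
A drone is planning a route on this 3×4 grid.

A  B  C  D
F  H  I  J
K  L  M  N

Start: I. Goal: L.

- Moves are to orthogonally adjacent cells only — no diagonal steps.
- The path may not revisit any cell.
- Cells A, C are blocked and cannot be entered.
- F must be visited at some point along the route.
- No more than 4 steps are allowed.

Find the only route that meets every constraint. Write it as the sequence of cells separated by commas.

Any route must reach F and still end at L within 4 moves, so the order of the required stops is forced.
Route from I: left 2 to F, down 1 to K, right 1 to L — 4 moves in all.
Check: all required cells visited; 4 ≤ 4 moves.

I, H, F, K, L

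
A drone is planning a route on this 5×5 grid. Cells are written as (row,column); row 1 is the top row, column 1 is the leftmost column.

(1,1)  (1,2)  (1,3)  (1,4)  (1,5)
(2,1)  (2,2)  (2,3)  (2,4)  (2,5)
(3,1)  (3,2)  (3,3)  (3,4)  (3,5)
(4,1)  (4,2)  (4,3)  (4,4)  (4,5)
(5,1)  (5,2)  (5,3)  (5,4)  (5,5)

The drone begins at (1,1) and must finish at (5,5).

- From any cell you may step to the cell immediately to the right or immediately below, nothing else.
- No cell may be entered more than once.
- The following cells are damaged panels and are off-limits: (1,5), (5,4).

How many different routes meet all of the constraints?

A right/down-only route from (1,1) to (5,5) makes exactly 4 down-moves and 4 right-moves in some order.
With no other constraints that would be C(8,4) = 70 routes.
Subtract routes through each blocked cell (inclusion–exclusion for overlaps): − through (1,5): 1 − through (5,4): 35 → 34.
That gives 34 routes.

34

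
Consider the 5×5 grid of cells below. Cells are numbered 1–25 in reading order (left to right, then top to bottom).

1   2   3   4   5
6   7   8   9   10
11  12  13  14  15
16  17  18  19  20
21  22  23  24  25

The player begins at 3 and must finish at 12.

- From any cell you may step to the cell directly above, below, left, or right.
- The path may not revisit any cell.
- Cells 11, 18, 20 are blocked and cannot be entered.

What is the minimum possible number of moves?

3

The Manhattan distance from 3 to 12 is |1−3| + |3−2| = 3, so at least 3 moves are needed.
A route of 3 moves achieves this: 3 → 8 → 13 → 12.
Since 3 matches the lower bound, it is optimal.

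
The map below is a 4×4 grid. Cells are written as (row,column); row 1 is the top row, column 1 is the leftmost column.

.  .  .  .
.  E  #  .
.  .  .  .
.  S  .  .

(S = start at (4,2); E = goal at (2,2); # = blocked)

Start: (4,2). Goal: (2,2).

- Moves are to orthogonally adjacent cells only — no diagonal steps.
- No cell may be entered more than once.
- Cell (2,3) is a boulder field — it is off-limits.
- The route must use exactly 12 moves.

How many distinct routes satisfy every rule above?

Need simple routes of exactly 12 moves from (4,2) to (2,2) (Manhattan distance 2, so 5 moves are spent on a detour and 5 undoing it).
Enumerating: (4,2) (3,2) (3,3) (4,3) (4,4) (3,4) (2,4) (1,4) (1,3) (1,2) (1,1) (2,1) (2,2) | (4,2) (4,1) (3,1) (2,1) (1,1) (1,2) (1,3) (1,4) (2,4) (3,4) (3,3) (3,2) (2,2) | (4,2) (4,1) (3,1) (3,2) (3,3) (4,3) (4,4) (3,4) (2,4) (1,4) (1,3) (1,2) (2,2) | (4,2) (4,1) (3,1) (3,2) (3,3) (3,4) (2,4) (1,4) (1,3) (1,2) (1,1) (2,1) (2,2) | (4,2) (4,3) (3,3) (3,4) (2,4) (1,4) (1,3) (1,2) (1,1) (2,1) (3,1) (3,2) (2,2) | (4,2) (4,3) (4,4) (3,4) (2,4) (1,4) (1,3) (1,2) (1,1) (2,1) (3,1) (3,2) (2,2).
That gives 6 routes.

6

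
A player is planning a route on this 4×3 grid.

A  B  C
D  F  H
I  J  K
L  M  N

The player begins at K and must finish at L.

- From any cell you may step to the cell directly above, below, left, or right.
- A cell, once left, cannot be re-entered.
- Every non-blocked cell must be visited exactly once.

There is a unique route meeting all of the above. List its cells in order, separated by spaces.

K N M J F H C B A D I L

Need to visit all 12 open cells exactly once, starting at K and ending at L.
Route from K: down to N, left to M, 2× up (reaching F), right to H, up to C, 2× left (reaching A), 3× down (reaching L) — 11 moves in all.
Check: all 12 open cells covered.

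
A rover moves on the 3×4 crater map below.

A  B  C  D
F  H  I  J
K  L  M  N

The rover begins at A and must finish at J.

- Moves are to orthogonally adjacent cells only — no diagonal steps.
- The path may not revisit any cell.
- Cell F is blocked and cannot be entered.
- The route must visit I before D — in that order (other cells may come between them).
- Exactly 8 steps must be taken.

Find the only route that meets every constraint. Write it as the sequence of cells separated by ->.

The waypoints must appear in the order I, D, with no cell reused.
Route from A: right to B, 2× down (reaching L), right to M, 2× up (reaching C), right to D, down to J — 8 moves in all.
Check: order respected (I at step 5, D at step 7); 8 moves as required.

A -> B -> H -> L -> M -> I -> C -> D -> J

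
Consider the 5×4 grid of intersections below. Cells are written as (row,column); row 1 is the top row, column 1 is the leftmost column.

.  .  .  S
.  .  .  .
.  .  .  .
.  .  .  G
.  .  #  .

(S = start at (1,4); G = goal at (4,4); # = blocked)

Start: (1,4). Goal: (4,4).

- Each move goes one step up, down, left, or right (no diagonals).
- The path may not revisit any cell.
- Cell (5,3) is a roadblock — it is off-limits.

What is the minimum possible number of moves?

3

The Manhattan distance from (1,4) to (4,4) is |1−4| + |4−4| = 3, so at least 3 moves are needed.
A route of 3 moves achieves this: (1,4) → (2,4) → (3,4) → (4,4).
Since 3 matches the lower bound, it is optimal.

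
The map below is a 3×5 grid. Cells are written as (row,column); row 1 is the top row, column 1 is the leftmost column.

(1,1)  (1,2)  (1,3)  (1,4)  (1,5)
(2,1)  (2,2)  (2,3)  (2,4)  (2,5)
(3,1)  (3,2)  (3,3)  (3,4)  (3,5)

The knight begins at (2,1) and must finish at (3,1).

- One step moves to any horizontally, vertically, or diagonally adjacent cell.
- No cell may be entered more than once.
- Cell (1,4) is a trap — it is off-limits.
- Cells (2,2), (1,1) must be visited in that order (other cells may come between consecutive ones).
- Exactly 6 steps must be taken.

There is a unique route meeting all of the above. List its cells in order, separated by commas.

The waypoints must appear in the order (2,2), (1,1), with no cell reused.
Route from (2,1): right 1 to (2,2), up-left 1 to (1,1), right 1 to (1,2), down-right 1 to (2,3), down-left 1 to (3,2), left 1 to (3,1) — 6 moves in all.
Check: order respected ((2,2) at step 1, (1,1) at step 2); 6 moves as required.

(2,1), (2,2), (1,1), (1,2), (2,3), (3,2), (3,1)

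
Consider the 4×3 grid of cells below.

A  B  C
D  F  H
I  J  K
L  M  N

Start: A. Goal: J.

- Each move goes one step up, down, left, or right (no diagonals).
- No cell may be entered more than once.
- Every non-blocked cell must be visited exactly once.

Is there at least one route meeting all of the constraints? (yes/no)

yes

One route that works: A → D → I → L → M → N → K → H → C → B → F → J.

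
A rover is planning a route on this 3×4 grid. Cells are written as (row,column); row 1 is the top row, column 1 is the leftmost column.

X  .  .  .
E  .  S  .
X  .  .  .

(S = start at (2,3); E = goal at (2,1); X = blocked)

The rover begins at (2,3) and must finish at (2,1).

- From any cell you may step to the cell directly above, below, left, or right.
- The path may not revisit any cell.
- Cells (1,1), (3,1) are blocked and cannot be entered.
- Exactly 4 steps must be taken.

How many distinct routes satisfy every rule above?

2

Need simple routes of exactly 4 moves from (2,3) to (2,1) (Manhattan distance 2, so 1 moves are spent on a detour and 1 undoing it).
Enumerating: (2,3) (1,3) (1,2) (2,2) (2,1) | (2,3) (3,3) (3,2) (2,2) (2,1).
That gives 2 routes.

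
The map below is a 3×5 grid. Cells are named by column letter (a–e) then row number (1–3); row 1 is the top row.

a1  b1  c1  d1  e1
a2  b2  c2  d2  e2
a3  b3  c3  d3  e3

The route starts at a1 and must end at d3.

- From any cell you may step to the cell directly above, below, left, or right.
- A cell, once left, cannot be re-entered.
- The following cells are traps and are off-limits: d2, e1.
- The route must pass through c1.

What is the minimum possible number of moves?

5

Any route passes through c1 somewhere between a1 and d3. Summing Manhattan distances along the two legs (a1 → c1 → d3) gives a lower bound of 2 + 3 = 5 moves.
A route of 5 moves achieves this: a1 → b1 → c1 → c2 → c3 → d3.
Since 5 matches the lower bound, it is optimal.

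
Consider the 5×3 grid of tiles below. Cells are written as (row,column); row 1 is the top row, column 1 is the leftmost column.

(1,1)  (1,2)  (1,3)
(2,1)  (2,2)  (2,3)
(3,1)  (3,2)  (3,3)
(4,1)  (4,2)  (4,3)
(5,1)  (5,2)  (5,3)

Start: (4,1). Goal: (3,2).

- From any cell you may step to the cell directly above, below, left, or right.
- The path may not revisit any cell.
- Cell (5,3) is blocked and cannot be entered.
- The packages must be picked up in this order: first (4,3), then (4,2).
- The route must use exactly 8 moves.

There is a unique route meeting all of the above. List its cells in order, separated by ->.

The waypoints must appear in the order (4,3), (4,2), with no cell reused.
Route from (4,1): up 2 to (2,1), right 2 to (2,3), down 2 to (4,3), left 1 to (4,2), up 1 to (3,2) — 8 moves in all.
Check: order respected ((4,3) at step 6, (4,2) at step 7); 8 moves as required.

(4,1) -> (3,1) -> (2,1) -> (2,2) -> (2,3) -> (3,3) -> (4,3) -> (4,2) -> (3,2)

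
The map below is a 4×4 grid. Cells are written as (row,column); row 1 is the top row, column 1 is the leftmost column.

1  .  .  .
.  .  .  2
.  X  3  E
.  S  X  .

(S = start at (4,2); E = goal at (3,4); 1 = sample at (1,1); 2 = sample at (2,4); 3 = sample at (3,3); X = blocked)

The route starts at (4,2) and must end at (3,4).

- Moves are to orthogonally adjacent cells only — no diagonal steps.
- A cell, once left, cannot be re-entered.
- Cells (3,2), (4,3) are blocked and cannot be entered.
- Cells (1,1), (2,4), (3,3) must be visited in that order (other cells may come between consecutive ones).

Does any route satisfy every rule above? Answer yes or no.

One route that works: (4,2) → (4,1) → (3,1) → (2,1) → (1,1) → (1,2) → (1,3) → (1,4) → (2,4) → (2,3) → (3,3) → (3,4).

yes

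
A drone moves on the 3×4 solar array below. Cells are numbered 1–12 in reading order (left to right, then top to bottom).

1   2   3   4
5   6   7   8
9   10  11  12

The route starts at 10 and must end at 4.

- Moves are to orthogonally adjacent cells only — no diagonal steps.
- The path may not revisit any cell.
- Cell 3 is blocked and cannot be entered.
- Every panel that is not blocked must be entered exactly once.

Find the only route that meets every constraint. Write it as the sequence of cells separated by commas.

Need to visit all 11 open cells exactly once, starting at 10 and ending at 4.
Cell 12 has only two open neighbours (8 and 11), so the path must pass straight through it: one of those is the cell it's entered from and the other is where it exits.
Route from 10: left to 9, 2× up (reaching 1), right to 2, down to 6, right to 7, down to 11, right to 12, 2× up (reaching 4) — 10 moves in all.
Check: all 11 open cells covered.

10, 9, 5, 1, 2, 6, 7, 11, 12, 8, 4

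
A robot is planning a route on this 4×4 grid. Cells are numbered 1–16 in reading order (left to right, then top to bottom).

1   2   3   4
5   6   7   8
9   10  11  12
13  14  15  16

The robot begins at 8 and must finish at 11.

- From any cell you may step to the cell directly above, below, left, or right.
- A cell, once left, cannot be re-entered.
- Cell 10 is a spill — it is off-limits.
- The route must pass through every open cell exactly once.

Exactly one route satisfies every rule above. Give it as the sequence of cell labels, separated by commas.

Need to visit all 15 open cells exactly once, starting at 8 and ending at 11.
Route from 8: up to 4, left to 3, down to 7, left to 6, up to 2, left to 1, 3× down (reaching 13), 3× right (reaching 16), up to 12, left to 11 — 14 moves in all.
Check: all 15 open cells covered.

8, 4, 3, 7, 6, 2, 1, 5, 9, 13, 14, 15, 16, 12, 11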